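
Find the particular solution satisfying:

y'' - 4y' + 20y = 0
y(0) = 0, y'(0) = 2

General solution: y = e^(2x)(C₁cos(4x) + C₂sin(4x))
Complex roots r = 2 ± 4i
Applying ICs: C₁ = 0, C₂ = 1/2
Particular solution: y = e^(2x)((1/2)sin(4x))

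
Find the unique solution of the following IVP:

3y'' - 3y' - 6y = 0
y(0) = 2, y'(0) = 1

General solution: y = C₁e^(2x) + C₂e^(-x)
Applying ICs: C₁ = 1, C₂ = 1
Particular solution: y = e^(2x) + e^(-x)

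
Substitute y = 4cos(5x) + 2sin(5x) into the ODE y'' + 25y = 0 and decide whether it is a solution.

Verification:
y'' = -100cos(5x) - 50sin(5x)
y'' + 25y = 0 ✓

Yes, it is a solution.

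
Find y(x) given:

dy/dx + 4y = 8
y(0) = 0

General solution: y = 2 + Ce^(-4x)
Applying y(0) = 0: C = 0 - 2 = -2
Particular solution: y = 2 - 2e^(-4x)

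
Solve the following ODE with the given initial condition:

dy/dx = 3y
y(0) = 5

General solution: y = Ce^(3x)
Applying IC y(0) = 5:
Particular solution: y = 5e^(3x)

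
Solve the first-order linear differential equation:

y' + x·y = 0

Using integrating factor method:

General solution: y = Ce^(-x^2/2)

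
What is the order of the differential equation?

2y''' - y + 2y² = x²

The order is 3 (highest derivative is of order 3).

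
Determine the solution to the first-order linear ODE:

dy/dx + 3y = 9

Using integrating factor method:

General solution: y = 3 + Ce^(-3x)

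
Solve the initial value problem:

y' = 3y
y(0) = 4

General solution: y = Ce^(3x)
Applying IC y(0) = 4:
Particular solution: y = 4e^(3x)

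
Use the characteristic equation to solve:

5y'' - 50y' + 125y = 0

Characteristic equation: 5r² - 50r + 125 = 0
Divide by 5: r² - 10r + 25 = 0
Factored: (r - 5)² = 0
Repeated root: r = 5
General solution: y = (C₁ + C₂x)e^(5x)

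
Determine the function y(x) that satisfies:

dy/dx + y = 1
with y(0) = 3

General solution: y = 1 + Ce^(-x)
Applying y(0) = 3: C = 3 - 1 = 2
Particular solution: y = 1 + 2e^(-x)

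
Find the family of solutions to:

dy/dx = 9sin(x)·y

Separating variables and integrating:
ln|y| = -9cos(x) + C

General solution: y = Ce^(-9cos(x))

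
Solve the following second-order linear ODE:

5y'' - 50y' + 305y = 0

Characteristic equation: 5r² - 50r + 305 = 0
Divide by 5: r² - 10r + 61 = 0
Roots: r = 5 ± 6i (complex conjugates)
General solution: y = e^(5x)(C₁cos(6x) + C₂sin(6x))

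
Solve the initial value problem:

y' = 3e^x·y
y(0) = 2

General solution: y = Ce^(3e^x)
Applying IC y(0) = 2:
Particular solution: y = 2e^(3(e^x - 1))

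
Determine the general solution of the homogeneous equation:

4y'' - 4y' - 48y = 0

Characteristic equation: 4r² - 4r - 48 = 0
Divide by 4: r² - r - 12 = 0
Roots: r = 4, -3 (distinct real)
General solution: y = C₁e^(4x) + C₂e^(-3x)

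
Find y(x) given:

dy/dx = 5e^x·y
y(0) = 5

General solution: y = Ce^(5e^x)
Applying IC y(0) = 5:
Particular solution: y = 5e^(5(e^x - 1))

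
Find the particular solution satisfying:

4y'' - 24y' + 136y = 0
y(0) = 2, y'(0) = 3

General solution: y = e^(3x)(C₁cos(5x) + C₂sin(5x))
Complex roots r = 3 ± 5i
Applying ICs: C₁ = 2, C₂ = -3/5
Particular solution: y = e^(3x)(2cos(5x) - (3/5)sin(5x))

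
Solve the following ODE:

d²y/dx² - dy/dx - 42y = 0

Characteristic equation: r² - r - 42 = 0
Roots: r = 7, -6 (distinct real)
General solution: y = C₁e^(7x) + C₂e^(-6x)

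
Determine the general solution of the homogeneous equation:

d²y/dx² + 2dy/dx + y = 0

Characteristic equation: r² + 2r + 1 = 0
Factored: (r + 1)² = 0
Repeated root: r = -1
General solution: y = (C₁ + C₂x)e^(-x)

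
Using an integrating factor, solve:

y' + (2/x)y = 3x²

Using integrating factor method:

General solution: y = (3/5)x^3 + Cx^(-2)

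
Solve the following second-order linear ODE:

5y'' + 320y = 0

Characteristic equation: 5r² + 320 = 0
Divide by 5: r² + 64 = 0
Roots: r = ±8i (complex conjugates)
General solution: y = C₁cos(8x) + C₂sin(8x)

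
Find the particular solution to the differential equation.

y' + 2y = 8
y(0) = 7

General solution: y = 4 + Ce^(-2x)
Applying y(0) = 7: C = 7 - 4 = 3
Particular solution: y = 4 + 3e^(-2x)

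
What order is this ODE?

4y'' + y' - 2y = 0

The order is 2 (highest derivative is of order 2).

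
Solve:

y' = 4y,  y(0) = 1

General solution: y = Ce^(4x)
Applying IC y(0) = 1:
Particular solution: y = e^(4x)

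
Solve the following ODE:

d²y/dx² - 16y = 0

Characteristic equation: r² - 16 = 0
Roots: r = 4, -4 (distinct real)
General solution: y = C₁e^(4x) + C₂e^(-4x)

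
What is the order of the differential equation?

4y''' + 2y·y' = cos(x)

The order is 3 (highest derivative is of order 3).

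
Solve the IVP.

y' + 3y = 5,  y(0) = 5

General solution: y = 5/3 + Ce^(-3x)
Applying y(0) = 5: C = 5 - 5/3 = 10/3
Particular solution: y = 5/3 + (10/3)e^(-3x)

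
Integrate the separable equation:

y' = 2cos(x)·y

Separating variables and integrating:
ln|y| = 2sin(x) + C

General solution: y = Ce^(2sin(x))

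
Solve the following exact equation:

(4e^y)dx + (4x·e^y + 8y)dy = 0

Verify exactness: ∂M/∂y = ∂N/∂x ✓
Find F(x,y) such that ∂F/∂x = M, ∂F/∂y = N
Solution: 4x·e^y + 4y² = C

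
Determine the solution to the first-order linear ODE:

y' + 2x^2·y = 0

Using integrating factor method:

General solution: y = Ce^(-2x^3/3)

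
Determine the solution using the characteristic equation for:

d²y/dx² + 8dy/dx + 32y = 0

Characteristic equation: r² + 8r + 32 = 0
Roots: r = -4 ± 4i (complex conjugates)
General solution: y = e^(-4x)(C₁cos(4x) + C₂sin(4x))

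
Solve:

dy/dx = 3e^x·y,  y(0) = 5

General solution: y = Ce^(3e^x)
Applying IC y(0) = 5:
Particular solution: y = 5e^(3(e^x - 1))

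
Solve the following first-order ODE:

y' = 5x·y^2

Separating variables and integrating:
-1/y = 5x^2/2 + C

General solution: y^-1 = (-5/2)x^2 + C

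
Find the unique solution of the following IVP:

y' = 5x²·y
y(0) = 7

General solution: y = Ce^(5x³/3)
Applying IC y(0) = 7:
Particular solution: y = 7e^(5x³/3)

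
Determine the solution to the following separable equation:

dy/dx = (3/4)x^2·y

Separating variables and integrating:
ln|y| = x^3/4 + C

General solution: y = Ce^(x^3/4)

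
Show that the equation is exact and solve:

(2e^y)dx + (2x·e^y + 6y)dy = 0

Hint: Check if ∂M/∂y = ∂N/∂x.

Verify exactness: ∂M/∂y = ∂N/∂x ✓
Find F(x,y) such that ∂F/∂x = M, ∂F/∂y = N
Solution: 2x·e^y + 3y² = C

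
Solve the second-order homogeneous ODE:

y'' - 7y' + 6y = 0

Characteristic equation: r² - 7r + 6 = 0
Roots: r = 6, 1 (distinct real)
General solution: y = C₁e^(6x) + C₂e^x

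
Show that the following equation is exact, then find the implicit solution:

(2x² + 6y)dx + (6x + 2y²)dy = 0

Verify exactness: ∂M/∂y = ∂N/∂x ✓
Find F(x,y) such that ∂F/∂x = M, ∂F/∂y = N
Solution: 2x³/3 + 6xy + 2y³/3 = C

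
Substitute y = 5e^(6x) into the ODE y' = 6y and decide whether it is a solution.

Verification:
y = 5e^(6x)
y' = 30e^(6x)
6y = 30e^(6x)
y' = 6y ✓

Yes, it is a solution.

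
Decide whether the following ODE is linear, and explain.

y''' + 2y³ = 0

Nonlinear (y³ term)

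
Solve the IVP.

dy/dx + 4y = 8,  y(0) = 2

General solution: y = 2 + Ce^(-4x)
Applying y(0) = 2: C = 2 - 2 = 0
Particular solution: y = 2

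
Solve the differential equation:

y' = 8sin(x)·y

Separating variables and integrating:
ln|y| = -8cos(x) + C

General solution: y = Ce^(-8cos(x))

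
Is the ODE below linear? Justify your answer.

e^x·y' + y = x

Yes. Linear (y and its derivatives appear to the first power only, no products of y terms)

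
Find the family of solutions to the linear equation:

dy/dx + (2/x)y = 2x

Using integrating factor method:

General solution: y = (1/2)x^2 + Cx^(-2)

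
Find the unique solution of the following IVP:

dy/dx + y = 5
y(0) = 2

General solution: y = 5 + Ce^(-x)
Applying y(0) = 2: C = 2 - 5 = -3
Particular solution: y = 5 - 3e^(-x)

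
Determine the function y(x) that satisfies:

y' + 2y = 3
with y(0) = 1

General solution: y = 3/2 + Ce^(-2x)
Applying y(0) = 1: C = 1 - 3/2 = -1/2
Particular solution: y = 3/2 - (1/2)e^(-2x)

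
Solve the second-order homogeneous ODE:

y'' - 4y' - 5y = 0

Characteristic equation: r² - 4r - 5 = 0
Roots: r = 5, -1 (distinct real)
General solution: y = C₁e^(5x) + C₂e^(-x)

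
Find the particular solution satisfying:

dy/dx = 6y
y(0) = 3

General solution: y = Ce^(6x)
Applying IC y(0) = 3:
Particular solution: y = 3e^(6x)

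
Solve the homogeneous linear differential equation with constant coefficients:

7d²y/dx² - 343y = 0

Characteristic equation: 7r² - 343 = 0
Divide by 7: r² - 49 = 0
Roots: r = 7, -7 (distinct real)
General solution: y = C₁e^(7x) + C₂e^(-7x)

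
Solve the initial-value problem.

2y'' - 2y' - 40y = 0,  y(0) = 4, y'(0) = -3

General solution: y = C₁e^(5x) + C₂e^(-4x)
Applying ICs: C₁ = 13/9, C₂ = 23/9
Particular solution: y = (13/9)e^(5x) + (23/9)e^(-4x)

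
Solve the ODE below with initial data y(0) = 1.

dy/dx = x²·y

General solution: y = Ce^(x³/3)
Applying IC y(0) = 1:
Particular solution: y = e^(x³/3)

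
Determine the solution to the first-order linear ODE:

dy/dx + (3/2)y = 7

Using integrating factor method:

General solution: y = 14/3 + Ce^(-3x/2)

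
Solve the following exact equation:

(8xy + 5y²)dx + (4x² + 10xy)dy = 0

Verify exactness: ∂M/∂y = ∂N/∂x ✓
Find F(x,y) such that ∂F/∂x = M, ∂F/∂y = N
Solution: 4x²y + 5xy² = C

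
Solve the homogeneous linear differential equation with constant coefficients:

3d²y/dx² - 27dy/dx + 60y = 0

Characteristic equation: 3r² - 27r + 60 = 0
Divide by 3: r² - 9r + 20 = 0
Roots: r = 4, 5 (distinct real)
General solution: y = C₁e^(4x) + C₂e^(5x)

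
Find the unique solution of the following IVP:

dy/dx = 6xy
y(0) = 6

General solution: y = Ce^(3x²)
Applying IC y(0) = 6:
Particular solution: y = 6e^(3x²)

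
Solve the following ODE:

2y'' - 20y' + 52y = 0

Characteristic equation: 2r² - 20r + 52 = 0
Divide by 2: r² - 10r + 26 = 0
Roots: r = 5 ± i (complex conjugates)
General solution: y = e^(5x)(C₁cos(x) + C₂sin(x))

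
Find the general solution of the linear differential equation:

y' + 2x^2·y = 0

Using integrating factor method:

General solution: y = Ce^(-2x^3/3)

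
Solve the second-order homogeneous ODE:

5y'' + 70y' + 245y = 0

Characteristic equation: 5r² + 70r + 245 = 0
Divide by 5: r² + 14r + 49 = 0
Factored: (r + 7)² = 0
Repeated root: r = -7
General solution: y = (C₁ + C₂x)e^(-7x)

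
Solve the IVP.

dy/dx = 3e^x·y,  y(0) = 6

General solution: y = Ce^(3e^x)
Applying IC y(0) = 6:
Particular solution: y = 6e^(3(e^x - 1))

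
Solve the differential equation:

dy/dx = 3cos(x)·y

Separating variables and integrating:
ln|y| = 3sin(x) + C

General solution: y = Ce^(3sin(x))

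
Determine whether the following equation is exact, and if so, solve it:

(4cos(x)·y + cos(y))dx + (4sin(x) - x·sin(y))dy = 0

Verify exactness: ∂M/∂y = ∂N/∂x ✓
Find F(x,y) such that ∂F/∂x = M, ∂F/∂y = N
Solution: 4sin(x)·y + x·cos(y) = C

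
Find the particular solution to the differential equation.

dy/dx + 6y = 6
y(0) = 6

General solution: y = 1 + Ce^(-6x)
Applying y(0) = 6: C = 6 - 1 = 5
Particular solution: y = 1 + 5e^(-6x)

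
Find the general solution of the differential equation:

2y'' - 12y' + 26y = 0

Characteristic equation: 2r² - 12r + 26 = 0
Divide by 2: r² - 6r + 13 = 0
Roots: r = 3 ± 2i (complex conjugates)
General solution: y = e^(3x)(C₁cos(2x) + C₂sin(2x))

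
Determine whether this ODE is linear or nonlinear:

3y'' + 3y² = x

Nonlinear (y² term)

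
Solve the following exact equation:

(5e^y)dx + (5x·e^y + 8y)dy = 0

Verify exactness: ∂M/∂y = ∂N/∂x ✓
Find F(x,y) such that ∂F/∂x = M, ∂F/∂y = N
Solution: 5x·e^y + 4y² = C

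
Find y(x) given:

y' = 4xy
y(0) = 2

General solution: y = Ce^(2x²)
Applying IC y(0) = 2:
Particular solution: y = 2e^(2x²)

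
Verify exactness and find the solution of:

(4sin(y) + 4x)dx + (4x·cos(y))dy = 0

Verify exactness: ∂M/∂y = ∂N/∂x ✓
Find F(x,y) such that ∂F/∂x = M, ∂F/∂y = N
Solution: 4x·sin(y) + 2x² = C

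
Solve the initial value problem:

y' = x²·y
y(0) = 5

General solution: y = Ce^(x³/3)
Applying IC y(0) = 5:
Particular solution: y = 5e^(x³/3)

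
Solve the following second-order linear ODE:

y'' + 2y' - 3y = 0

Characteristic equation: r² + 2r - 3 = 0
Roots: r = 1, -3 (distinct real)
General solution: y = C₁e^x + C₂e^(-3x)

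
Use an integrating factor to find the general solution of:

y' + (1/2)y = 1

Using integrating factor method:

General solution: y = 2 + Ce^(-x/2)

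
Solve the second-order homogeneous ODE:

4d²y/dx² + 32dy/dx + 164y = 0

Characteristic equation: 4r² + 32r + 164 = 0
Divide by 4: r² + 8r + 41 = 0
Roots: r = -4 ± 5i (complex conjugates)
General solution: y = e^(-4x)(C₁cos(5x) + C₂sin(5x))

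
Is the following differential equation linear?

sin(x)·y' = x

Yes. Linear (y and its derivatives appear to the first power only, no products of y terms)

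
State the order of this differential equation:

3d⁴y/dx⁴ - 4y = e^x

The order is 4 (highest derivative is of order 4).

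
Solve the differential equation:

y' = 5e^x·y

Separating variables and integrating:
ln|y| = 5e^x + C

General solution: y = Ce^(5e^x)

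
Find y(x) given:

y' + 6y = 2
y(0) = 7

General solution: y = 1/3 + Ce^(-6x)
Applying y(0) = 7: C = 7 - 1/3 = 20/3
Particular solution: y = 1/3 + (20/3)e^(-6x)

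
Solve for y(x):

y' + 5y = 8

Using integrating factor method:

General solution: y = 8/5 + Ce^(-5x)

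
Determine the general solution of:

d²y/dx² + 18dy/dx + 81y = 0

Characteristic equation: r² + 18r + 81 = 0
Factored: (r + 9)² = 0
Repeated root: r = -9
General solution: y = (C₁ + C₂x)e^(-9x)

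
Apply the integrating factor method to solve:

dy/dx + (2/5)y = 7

Using integrating factor method:

General solution: y = 35/2 + Ce^(-2x/5)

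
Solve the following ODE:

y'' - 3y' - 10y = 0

Characteristic equation: r² - 3r - 10 = 0
Roots: r = 5, -2 (distinct real)
General solution: y = C₁e^(5x) + C₂e^(-2x)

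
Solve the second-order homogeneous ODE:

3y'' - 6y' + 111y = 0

Characteristic equation: 3r² - 6r + 111 = 0
Divide by 3: r² - 2r + 37 = 0
Roots: r = 1 ± 6i (complex conjugates)
General solution: y = e^x(C₁cos(6x) + C₂sin(6x))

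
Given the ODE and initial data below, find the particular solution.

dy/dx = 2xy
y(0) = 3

General solution: y = Ce^(x²)
Applying IC y(0) = 3:
Particular solution: y = 3e^(x²)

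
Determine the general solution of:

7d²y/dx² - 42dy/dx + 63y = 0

Characteristic equation: 7r² - 42r + 63 = 0
Divide by 7: r² - 6r + 9 = 0
Factored: (r - 3)² = 0
Repeated root: r = 3
General solution: y = (C₁ + C₂x)e^(3x)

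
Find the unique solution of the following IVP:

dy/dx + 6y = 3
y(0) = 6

General solution: y = 1/2 + Ce^(-6x)
Applying y(0) = 6: C = 6 - 1/2 = 11/2
Particular solution: y = 1/2 + (11/2)e^(-6x)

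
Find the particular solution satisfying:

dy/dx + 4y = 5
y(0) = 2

General solution: y = 5/4 + Ce^(-4x)
Applying y(0) = 2: C = 2 - 5/4 = 3/4
Particular solution: y = 5/4 + (3/4)e^(-4x)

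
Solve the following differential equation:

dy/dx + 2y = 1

Using integrating factor method:

General solution: y = 1/2 + Ce^(-2x)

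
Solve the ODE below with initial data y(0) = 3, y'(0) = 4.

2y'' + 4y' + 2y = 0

General solution: y = (C₁ + C₂x)e^(-x)
Repeated root r = -1
Applying ICs: C₁ = 3, C₂ = 7
Particular solution: y = (3 + 7x)e^(-x)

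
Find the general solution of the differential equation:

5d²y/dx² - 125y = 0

Characteristic equation: 5r² - 125 = 0
Divide by 5: r² - 25 = 0
Roots: r = 5, -5 (distinct real)
General solution: y = C₁e^(5x) + C₂e^(-5x)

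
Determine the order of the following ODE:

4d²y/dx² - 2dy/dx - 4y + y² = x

The order is 2 (highest derivative is of order 2).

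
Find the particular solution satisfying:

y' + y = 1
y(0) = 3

General solution: y = 1 + Ce^(-x)
Applying y(0) = 3: C = 3 - 1 = 2
Particular solution: y = 1 + 2e^(-x)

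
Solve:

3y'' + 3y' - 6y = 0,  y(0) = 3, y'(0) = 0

General solution: y = C₁e^x + C₂e^(-2x)
Applying ICs: C₁ = 2, C₂ = 1
Particular solution: y = 2e^x + e^(-2x)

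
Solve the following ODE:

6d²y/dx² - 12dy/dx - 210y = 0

Characteristic equation: 6r² - 12r - 210 = 0
Divide by 6: r² - 2r - 35 = 0
Roots: r = 7, -5 (distinct real)
General solution: y = C₁e^(7x) + C₂e^(-5x)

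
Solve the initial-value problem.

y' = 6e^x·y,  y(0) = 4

General solution: y = Ce^(6e^x)
Applying IC y(0) = 4:
Particular solution: y = 4e^(6(e^x - 1))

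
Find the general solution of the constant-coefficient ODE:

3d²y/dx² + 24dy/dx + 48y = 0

Characteristic equation: 3r² + 24r + 48 = 0
Divide by 3: r² + 8r + 16 = 0
Factored: (r + 4)² = 0
Repeated root: r = -4
General solution: y = (C₁ + C₂x)e^(-4x)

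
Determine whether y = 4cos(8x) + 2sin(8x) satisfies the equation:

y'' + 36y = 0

Verification:
y'' = -256cos(8x) - 128sin(8x)
y'' + 36y ≠ 0 (frequency mismatch: got 64 instead of 36)

No, it is not a solution.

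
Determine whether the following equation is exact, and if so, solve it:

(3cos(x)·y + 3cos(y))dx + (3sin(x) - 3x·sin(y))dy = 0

Verify exactness: ∂M/∂y = ∂N/∂x ✓
Find F(x,y) such that ∂F/∂x = M, ∂F/∂y = N
Solution: 3sin(x)·y + 3x·cos(y) = C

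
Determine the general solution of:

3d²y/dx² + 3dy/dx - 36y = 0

Characteristic equation: 3r² + 3r - 36 = 0
Divide by 3: r² + r - 12 = 0
Roots: r = 3, -4 (distinct real)
General solution: y = C₁e^(3x) + C₂e^(-4x)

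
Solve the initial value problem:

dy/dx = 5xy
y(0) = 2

General solution: y = Ce^(5x²/2)
Applying IC y(0) = 2:
Particular solution: y = 2e^(5x²/2)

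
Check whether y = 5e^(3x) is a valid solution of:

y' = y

Verification:
y = 5e^(3x)
y' = 15e^(3x)
But y = 5e^(3x)
y' ≠ y — the derivative does not match

No, it is not a solution.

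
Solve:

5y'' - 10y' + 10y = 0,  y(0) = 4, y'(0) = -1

General solution: y = e^x(C₁cos(x) + C₂sin(x))
Complex roots r = 1 ± i
Applying ICs: C₁ = 4, C₂ = -5
Particular solution: y = e^x(4cos(x) - 5sin(x))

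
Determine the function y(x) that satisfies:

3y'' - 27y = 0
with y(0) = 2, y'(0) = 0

General solution: y = C₁e^(3x) + C₂e^(-3x)
Applying ICs: C₁ = 1, C₂ = 1
Particular solution: y = e^(3x) + e^(-3x)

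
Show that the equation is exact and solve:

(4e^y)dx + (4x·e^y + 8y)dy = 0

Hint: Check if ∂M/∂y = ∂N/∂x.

Verify exactness: ∂M/∂y = ∂N/∂x ✓
Find F(x,y) such that ∂F/∂x = M, ∂F/∂y = N
Solution: 4x·e^y + 4y² = C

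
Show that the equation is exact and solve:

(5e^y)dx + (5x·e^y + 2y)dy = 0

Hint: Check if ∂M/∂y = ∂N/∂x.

Verify exactness: ∂M/∂y = ∂N/∂x ✓
Find F(x,y) such that ∂F/∂x = M, ∂F/∂y = N
Solution: 5x·e^y + y² = C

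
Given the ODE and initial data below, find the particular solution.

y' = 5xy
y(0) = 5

General solution: y = Ce^(5x²/2)
Applying IC y(0) = 5:
Particular solution: y = 5e^(5x²/2)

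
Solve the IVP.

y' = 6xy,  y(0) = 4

General solution: y = Ce^(3x²)
Applying IC y(0) = 4:
Particular solution: y = 4e^(3x²)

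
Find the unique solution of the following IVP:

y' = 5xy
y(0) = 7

General solution: y = Ce^(5x²/2)
Applying IC y(0) = 7:
Particular solution: y = 7e^(5x²/2)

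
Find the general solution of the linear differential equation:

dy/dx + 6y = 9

Using integrating factor method:

General solution: y = 3/2 + Ce^(-6x)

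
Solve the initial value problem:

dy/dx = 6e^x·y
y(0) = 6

General solution: y = Ce^(6e^x)
Applying IC y(0) = 6:
Particular solution: y = 6e^(6(e^x - 1))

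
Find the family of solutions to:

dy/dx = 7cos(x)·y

Separating variables and integrating:
ln|y| = 7sin(x) + C

General solution: y = Ce^(7sin(x))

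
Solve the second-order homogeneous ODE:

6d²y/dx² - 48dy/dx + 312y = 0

Characteristic equation: 6r² - 48r + 312 = 0
Divide by 6: r² - 8r + 52 = 0
Roots: r = 4 ± 6i (complex conjugates)
General solution: y = e^(4x)(C₁cos(6x) + C₂sin(6x))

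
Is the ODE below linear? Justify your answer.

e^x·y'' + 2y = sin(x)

Yes. Linear (y and its derivatives appear to the first power only, no products of y terms)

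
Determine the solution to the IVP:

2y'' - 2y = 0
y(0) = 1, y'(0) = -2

General solution: y = C₁e^x + C₂e^(-x)
Applying ICs: C₁ = -1/2, C₂ = 3/2
Particular solution: y = -(1/2)e^x + (3/2)e^(-x)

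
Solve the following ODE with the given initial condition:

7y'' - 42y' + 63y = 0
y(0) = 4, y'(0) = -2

General solution: y = (C₁ + C₂x)e^(3x)
Repeated root r = 3
Applying ICs: C₁ = 4, C₂ = -14
Particular solution: y = (4 - 14x)e^(3x)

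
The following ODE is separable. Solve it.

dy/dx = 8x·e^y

Separating variables and integrating:
-e^(-y) = 4x² + C

General solution: y = -ln(C - 4x²)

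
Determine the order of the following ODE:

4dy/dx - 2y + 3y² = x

The order is 1 (highest derivative is of order 1).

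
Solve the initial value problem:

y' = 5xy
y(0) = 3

General solution: y = Ce^(5x²/2)
Applying IC y(0) = 3:
Particular solution: y = 3e^(5x²/2)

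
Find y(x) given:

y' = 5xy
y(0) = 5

General solution: y = Ce^(5x²/2)
Applying IC y(0) = 5:
Particular solution: y = 5e^(5x²/2)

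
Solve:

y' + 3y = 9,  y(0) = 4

General solution: y = 3 + Ce^(-3x)
Applying y(0) = 4: C = 4 - 3 = 1
Particular solution: y = 3 + e^(-3x)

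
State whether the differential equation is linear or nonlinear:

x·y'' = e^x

Linear (y and its derivatives appear to the first power only, no products of y terms)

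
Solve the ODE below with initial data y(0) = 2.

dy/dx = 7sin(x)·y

General solution: y = Ce^(-7cos(x))
Applying IC y(0) = 2:
Particular solution: y = 2e^(7(1-cos(x)))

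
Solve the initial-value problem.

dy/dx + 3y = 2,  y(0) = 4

General solution: y = 2/3 + Ce^(-3x)
Applying y(0) = 4: C = 4 - 2/3 = 10/3
Particular solution: y = 2/3 + (10/3)e^(-3x)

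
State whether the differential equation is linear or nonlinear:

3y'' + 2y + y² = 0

Nonlinear (y² term)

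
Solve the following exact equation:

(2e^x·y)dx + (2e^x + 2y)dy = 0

Verify exactness: ∂M/∂y = ∂N/∂x ✓
Find F(x,y) such that ∂F/∂x = M, ∂F/∂y = N
Solution: 2e^x·y + y² = C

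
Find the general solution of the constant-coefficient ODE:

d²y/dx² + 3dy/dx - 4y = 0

Characteristic equation: r² + 3r - 4 = 0
Roots: r = 1, -4 (distinct real)
General solution: y = C₁e^x + C₂e^(-4x)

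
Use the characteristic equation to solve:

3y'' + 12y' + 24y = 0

Characteristic equation: 3r² + 12r + 24 = 0
Divide by 3: r² + 4r + 8 = 0
Roots: r = -2 ± 2i (complex conjugates)
General solution: y = e^(-2x)(C₁cos(2x) + C₂sin(2x))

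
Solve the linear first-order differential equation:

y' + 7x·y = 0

Using integrating factor method:

General solution: y = Ce^(-7x^2/2)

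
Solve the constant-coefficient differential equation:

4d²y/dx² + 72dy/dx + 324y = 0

Characteristic equation: 4r² + 72r + 324 = 0
Divide by 4: r² + 18r + 81 = 0
Factored: (r + 9)² = 0
Repeated root: r = -9
General solution: y = (C₁ + C₂x)e^(-9x)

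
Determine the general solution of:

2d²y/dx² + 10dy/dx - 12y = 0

Characteristic equation: 2r² + 10r - 12 = 0
Divide by 2: r² + 5r - 6 = 0
Roots: r = 1, -6 (distinct real)
General solution: y = C₁e^x + C₂e^(-6x)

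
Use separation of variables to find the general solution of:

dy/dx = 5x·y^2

Separating variables and integrating:
-1/y = 5x^2/2 + C

General solution: y^-1 = (-5/2)x^2 + C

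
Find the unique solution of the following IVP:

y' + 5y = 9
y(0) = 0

General solution: y = 9/5 + Ce^(-5x)
Applying y(0) = 0: C = 0 - 9/5 = -9/5
Particular solution: y = 9/5 - (9/5)e^(-5x)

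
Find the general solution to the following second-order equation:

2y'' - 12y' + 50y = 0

Characteristic equation: 2r² - 12r + 50 = 0
Divide by 2: r² - 6r + 25 = 0
Roots: r = 3 ± 4i (complex conjugates)
General solution: y = e^(3x)(C₁cos(4x) + C₂sin(4x))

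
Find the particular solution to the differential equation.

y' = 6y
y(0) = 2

General solution: y = Ce^(6x)
Applying IC y(0) = 2:
Particular solution: y = 2e^(6x)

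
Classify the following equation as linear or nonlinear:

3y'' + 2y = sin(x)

Linear (y and its derivatives appear to the first power only, no products of y terms)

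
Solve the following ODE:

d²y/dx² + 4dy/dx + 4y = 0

Characteristic equation: r² + 4r + 4 = 0
Factored: (r + 2)² = 0
Repeated root: r = -2
General solution: y = (C₁ + C₂x)e^(-2x)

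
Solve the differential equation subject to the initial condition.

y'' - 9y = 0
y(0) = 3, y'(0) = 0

General solution: y = C₁e^(3x) + C₂e^(-3x)
Applying ICs: C₁ = 3/2, C₂ = 3/2
Particular solution: y = (3/2)e^(3x) + (3/2)e^(-3x)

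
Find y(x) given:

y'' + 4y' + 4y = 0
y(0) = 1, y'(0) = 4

General solution: y = (C₁ + C₂x)e^(-2x)
Repeated root r = -2
Applying ICs: C₁ = 1, C₂ = 6
Particular solution: y = (1 + 6x)e^(-2x)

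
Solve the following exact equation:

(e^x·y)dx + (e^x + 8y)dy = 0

Verify exactness: ∂M/∂y = ∂N/∂x ✓
Find F(x,y) such that ∂F/∂x = M, ∂F/∂y = N
Solution: e^x·y + 4y² = C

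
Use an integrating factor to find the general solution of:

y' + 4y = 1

Using integrating factor method:

General solution: y = 1/4 + Ce^(-4x)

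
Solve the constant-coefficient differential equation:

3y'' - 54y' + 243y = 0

Characteristic equation: 3r² - 54r + 243 = 0
Divide by 3: r² - 18r + 81 = 0
Factored: (r - 9)² = 0
Repeated root: r = 9
General solution: y = (C₁ + C₂x)e^(9x)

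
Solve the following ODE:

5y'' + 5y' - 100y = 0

Characteristic equation: 5r² + 5r - 100 = 0
Divide by 5: r² + r - 20 = 0
Roots: r = 4, -5 (distinct real)
General solution: y = C₁e^(4x) + C₂e^(-5x)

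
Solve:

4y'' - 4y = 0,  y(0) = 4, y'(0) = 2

General solution: y = C₁e^x + C₂e^(-x)
Applying ICs: C₁ = 3, C₂ = 1
Particular solution: y = 3e^x + e^(-x)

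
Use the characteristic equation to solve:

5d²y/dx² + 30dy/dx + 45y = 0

Characteristic equation: 5r² + 30r + 45 = 0
Divide by 5: r² + 6r + 9 = 0
Factored: (r + 3)² = 0
Repeated root: r = -3
General solution: y = (C₁ + C₂x)e^(-3x)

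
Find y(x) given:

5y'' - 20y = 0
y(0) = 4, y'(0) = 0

General solution: y = C₁e^(2x) + C₂e^(-2x)
Applying ICs: C₁ = 2, C₂ = 2
Particular solution: y = 2e^(2x) + 2e^(-2x)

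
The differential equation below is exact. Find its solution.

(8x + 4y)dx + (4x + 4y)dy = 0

Verify exactness: ∂M/∂y = ∂N/∂x ✓
Find F(x,y) such that ∂F/∂x = M, ∂F/∂y = N
Solution: 4x² + 4xy + 2y² = C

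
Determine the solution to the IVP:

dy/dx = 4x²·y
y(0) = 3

General solution: y = Ce^(4x³/3)
Applying IC y(0) = 3:
Particular solution: y = 3e^(4x³/3)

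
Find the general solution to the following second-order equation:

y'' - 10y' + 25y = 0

Characteristic equation: r² - 10r + 25 = 0
Factored: (r - 5)² = 0
Repeated root: r = 5
General solution: y = (C₁ + C₂x)e^(5x)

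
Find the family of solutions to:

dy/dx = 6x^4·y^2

Separating variables and integrating:
-1/y = 6x^5/5 + C

General solution: y^-1 = (-6/5)x^5 + C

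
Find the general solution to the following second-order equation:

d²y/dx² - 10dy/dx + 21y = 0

Characteristic equation: r² - 10r + 21 = 0
Roots: r = 7, 3 (distinct real)
General solution: y = C₁e^(7x) + C₂e^(3x)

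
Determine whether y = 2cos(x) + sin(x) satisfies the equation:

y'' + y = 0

Verification:
y'' = -2cos(x) - sin(x)
y'' + y = 0 ✓

Yes, it is a solution.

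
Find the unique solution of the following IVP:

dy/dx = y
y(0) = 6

General solution: y = Ce^x
Applying IC y(0) = 6:
Particular solution: y = 6e^x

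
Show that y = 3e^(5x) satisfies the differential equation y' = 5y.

Verification:
y = 3e^(5x)
y' = 15e^(5x)
5y = 15e^(5x)
y' = 5y ✓

Yes, it is a solution.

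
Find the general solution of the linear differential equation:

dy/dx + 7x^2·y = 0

Using integrating factor method:

General solution: y = Ce^(-7x^3/3)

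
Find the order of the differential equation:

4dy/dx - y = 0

The order is 1 (highest derivative is of order 1).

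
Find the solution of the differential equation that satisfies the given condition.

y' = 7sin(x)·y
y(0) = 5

General solution: y = Ce^(-7cos(x))
Applying IC y(0) = 5:
Particular solution: y = 5e^(7(1-cos(x)))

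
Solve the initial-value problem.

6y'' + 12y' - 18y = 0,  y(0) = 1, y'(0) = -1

General solution: y = C₁e^x + C₂e^(-3x)
Applying ICs: C₁ = 1/2, C₂ = 1/2
Particular solution: y = (1/2)e^x + (1/2)e^(-3x)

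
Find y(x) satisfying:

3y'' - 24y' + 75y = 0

Characteristic equation: 3r² - 24r + 75 = 0
Divide by 3: r² - 8r + 25 = 0
Roots: r = 4 ± 3i (complex conjugates)
General solution: y = e^(4x)(C₁cos(3x) + C₂sin(3x))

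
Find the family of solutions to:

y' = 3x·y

Separating variables and integrating:
ln|y| = 3x^2/2 + C

General solution: y = Ce^(3x^2/2)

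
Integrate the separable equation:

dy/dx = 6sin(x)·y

Separating variables and integrating:
ln|y| = -6cos(x) + C

General solution: y = Ce^(-6cos(x))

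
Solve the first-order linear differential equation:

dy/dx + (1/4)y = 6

Using integrating factor method:

General solution: y = 24 + Ce^(-x/4)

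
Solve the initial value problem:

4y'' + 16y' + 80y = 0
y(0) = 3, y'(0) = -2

General solution: y = e^(-2x)(C₁cos(4x) + C₂sin(4x))
Complex roots r = -2 ± 4i
Applying ICs: C₁ = 3, C₂ = 1
Particular solution: y = e^(-2x)(3cos(4x) + sin(4x))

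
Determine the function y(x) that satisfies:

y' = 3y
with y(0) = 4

General solution: y = Ce^(3x)
Applying IC y(0) = 4:
Particular solution: y = 4e^(3x)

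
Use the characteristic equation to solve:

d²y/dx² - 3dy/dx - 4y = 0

Characteristic equation: r² - 3r - 4 = 0
Roots: r = 4, -1 (distinct real)
General solution: y = C₁e^(4x) + C₂e^(-x)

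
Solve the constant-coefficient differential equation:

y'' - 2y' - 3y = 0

Characteristic equation: r² - 2r - 3 = 0
Roots: r = 3, -1 (distinct real)
General solution: y = C₁e^(3x) + C₂e^(-x)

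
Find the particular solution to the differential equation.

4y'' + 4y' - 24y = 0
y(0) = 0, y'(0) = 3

General solution: y = C₁e^(2x) + C₂e^(-3x)
Applying ICs: C₁ = 3/5, C₂ = -3/5
Particular solution: y = (3/5)e^(2x) - (3/5)e^(-3x)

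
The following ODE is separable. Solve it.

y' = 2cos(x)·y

Separating variables and integrating:
ln|y| = 2sin(x) + C

General solution: y = Ce^(2sin(x))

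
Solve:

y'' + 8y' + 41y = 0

Characteristic equation: r² + 8r + 41 = 0
Roots: r = -4 ± 5i (complex conjugates)
General solution: y = e^(-4x)(C₁cos(5x) + C₂sin(5x))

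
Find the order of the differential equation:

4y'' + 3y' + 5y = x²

The order is 2 (highest derivative is of order 2).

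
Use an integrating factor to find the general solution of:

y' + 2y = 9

Using integrating factor method:

General solution: y = 9/2 + Ce^(-2x)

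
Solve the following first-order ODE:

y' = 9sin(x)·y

Separating variables and integrating:
ln|y| = -9cos(x) + C

General solution: y = Ce^(-9cos(x))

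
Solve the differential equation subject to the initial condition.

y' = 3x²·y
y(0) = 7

General solution: y = Ce^(x³)
Applying IC y(0) = 7:
Particular solution: y = 7e^(x³)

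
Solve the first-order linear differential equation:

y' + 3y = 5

Using integrating factor method:

General solution: y = 5/3 + Ce^(-3x)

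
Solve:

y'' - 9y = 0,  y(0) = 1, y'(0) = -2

General solution: y = C₁e^(3x) + C₂e^(-3x)
Applying ICs: C₁ = 1/6, C₂ = 5/6
Particular solution: y = (1/6)e^(3x) + (5/6)e^(-3x)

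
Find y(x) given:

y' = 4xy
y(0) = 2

General solution: y = Ce^(2x²)
Applying IC y(0) = 2:
Particular solution: y = 2e^(2x²)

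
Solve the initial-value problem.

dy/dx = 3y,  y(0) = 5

General solution: y = Ce^(3x)
Applying IC y(0) = 5:
Particular solution: y = 5e^(3x)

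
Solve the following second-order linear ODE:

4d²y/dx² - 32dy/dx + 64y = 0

Characteristic equation: 4r² - 32r + 64 = 0
Divide by 4: r² - 8r + 16 = 0
Factored: (r - 4)² = 0
Repeated root: r = 4
General solution: y = (C₁ + C₂x)e^(4x)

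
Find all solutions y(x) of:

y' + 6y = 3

Using integrating factor method:

General solution: y = 1/2 + Ce^(-6x)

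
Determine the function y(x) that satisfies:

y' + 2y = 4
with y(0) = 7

General solution: y = 2 + Ce^(-2x)
Applying y(0) = 7: C = 7 - 2 = 5
Particular solution: y = 2 + 5e^(-2x)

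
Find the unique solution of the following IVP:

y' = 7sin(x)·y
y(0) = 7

General solution: y = Ce^(-7cos(x))
Applying IC y(0) = 7:
Particular solution: y = 7e^(7(1-cos(x)))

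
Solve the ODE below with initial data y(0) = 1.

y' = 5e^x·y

General solution: y = Ce^(5e^x)
Applying IC y(0) = 1:
Particular solution: y = e^(5(e^x - 1))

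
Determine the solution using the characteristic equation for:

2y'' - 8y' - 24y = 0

Characteristic equation: 2r² - 8r - 24 = 0
Divide by 2: r² - 4r - 12 = 0
Roots: r = 6, -2 (distinct real)
General solution: y = C₁e^(6x) + C₂e^(-2x)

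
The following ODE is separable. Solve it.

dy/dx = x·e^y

Separating variables and integrating:
-e^(-y) = x²/2 + C

General solution: y = -ln(C - x²/2)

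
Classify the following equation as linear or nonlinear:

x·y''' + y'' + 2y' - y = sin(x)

Linear (y and its derivatives appear to the first power only, no products of y terms)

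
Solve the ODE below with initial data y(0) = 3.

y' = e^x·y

General solution: y = Ce^(e^x)
Applying IC y(0) = 3:
Particular solution: y = 3e^(e^x - 1)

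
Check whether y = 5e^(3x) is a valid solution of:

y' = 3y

Verification:
y = 5e^(3x)
y' = 15e^(3x)
3y = 15e^(3x)
y' = 3y ✓

Yes, it is a solution.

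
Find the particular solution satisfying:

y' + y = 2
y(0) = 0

General solution: y = 2 + Ce^(-x)
Applying y(0) = 0: C = 0 - 2 = -2
Particular solution: y = 2 - 2e^(-x)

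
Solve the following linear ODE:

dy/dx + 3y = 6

Using integrating factor method:

General solution: y = 2 + Ce^(-3x)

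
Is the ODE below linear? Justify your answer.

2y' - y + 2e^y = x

No. Nonlinear (e^y is nonlinear in y)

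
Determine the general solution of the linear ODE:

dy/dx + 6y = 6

Using integrating factor method:

General solution: y = 1 + Ce^(-6x)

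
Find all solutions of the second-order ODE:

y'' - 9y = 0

Characteristic equation: r² - 9 = 0
Roots: r = 3, -3 (distinct real)
General solution: y = C₁e^(3x) + C₂e^(-3x)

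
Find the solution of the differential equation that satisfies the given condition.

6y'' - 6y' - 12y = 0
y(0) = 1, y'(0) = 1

General solution: y = C₁e^(2x) + C₂e^(-x)
Applying ICs: C₁ = 2/3, C₂ = 1/3
Particular solution: y = (2/3)e^(2x) + (1/3)e^(-x)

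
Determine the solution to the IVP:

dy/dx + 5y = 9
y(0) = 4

General solution: y = 9/5 + Ce^(-5x)
Applying y(0) = 4: C = 4 - 9/5 = 11/5
Particular solution: y = 9/5 + (11/5)e^(-5x)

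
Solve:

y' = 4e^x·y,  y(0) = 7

General solution: y = Ce^(4e^x)
Applying IC y(0) = 7:
Particular solution: y = 7e^(4(e^x - 1))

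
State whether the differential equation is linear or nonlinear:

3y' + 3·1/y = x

Nonlinear (1/y term)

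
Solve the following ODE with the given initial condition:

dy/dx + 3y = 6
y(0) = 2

General solution: y = 2 + Ce^(-3x)
Applying y(0) = 2: C = 2 - 2 = 0
Particular solution: y = 2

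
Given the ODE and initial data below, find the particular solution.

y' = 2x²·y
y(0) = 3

General solution: y = Ce^(2x³/3)
Applying IC y(0) = 3:
Particular solution: y = 3e^(2x³/3)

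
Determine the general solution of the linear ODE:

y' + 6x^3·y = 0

Using integrating factor method:

General solution: y = Ce^(-3x^4/2)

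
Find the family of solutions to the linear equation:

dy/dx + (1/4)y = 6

Using integrating factor method:

General solution: y = 24 + Ce^(-x/4)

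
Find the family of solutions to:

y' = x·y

Separating variables and integrating:
ln|y| = x^2/2 + C

General solution: y = Ce^(x^2/2)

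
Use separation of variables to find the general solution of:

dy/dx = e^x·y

Separating variables and integrating:
ln|y| = e^x + C

General solution: y = Ce^(e^x)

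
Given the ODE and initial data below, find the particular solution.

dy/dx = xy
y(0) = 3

General solution: y = Ce^(x²/2)
Applying IC y(0) = 3:
Particular solution: y = 3e^(x²/2)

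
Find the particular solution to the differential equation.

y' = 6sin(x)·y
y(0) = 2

General solution: y = Ce^(-6cos(x))
Applying IC y(0) = 2:
Particular solution: y = 2e^(6(1-cos(x)))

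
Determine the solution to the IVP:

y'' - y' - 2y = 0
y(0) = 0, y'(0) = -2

General solution: y = C₁e^(2x) + C₂e^(-x)
Applying ICs: C₁ = -2/3, C₂ = 2/3
Particular solution: y = -(2/3)e^(2x) + (2/3)e^(-x)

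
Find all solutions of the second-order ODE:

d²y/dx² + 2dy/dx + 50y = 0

Characteristic equation: r² + 2r + 50 = 0
Roots: r = -1 ± 7i (complex conjugates)
General solution: y = e^(-x)(C₁cos(7x) + C₂sin(7x))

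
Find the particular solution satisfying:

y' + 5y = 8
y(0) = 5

General solution: y = 8/5 + Ce^(-5x)
Applying y(0) = 5: C = 5 - 8/5 = 17/5
Particular solution: y = 8/5 + (17/5)e^(-5x)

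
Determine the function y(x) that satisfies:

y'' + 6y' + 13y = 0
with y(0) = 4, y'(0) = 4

General solution: y = e^(-3x)(C₁cos(2x) + C₂sin(2x))
Complex roots r = -3 ± 2i
Applying ICs: C₁ = 4, C₂ = 8
Particular solution: y = e^(-3x)(4cos(2x) + 8sin(2x))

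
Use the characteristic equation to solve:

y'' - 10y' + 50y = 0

Characteristic equation: r² - 10r + 50 = 0
Roots: r = 5 ± 5i (complex conjugates)
General solution: y = e^(5x)(C₁cos(5x) + C₂sin(5x))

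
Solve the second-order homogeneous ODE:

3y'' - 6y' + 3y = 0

Characteristic equation: 3r² - 6r + 3 = 0
Divide by 3: r² - 2r + 1 = 0
Factored: (r - 1)² = 0
Repeated root: r = 1
General solution: y = (C₁ + C₂x)e^x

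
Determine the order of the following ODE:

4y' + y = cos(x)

The order is 1 (highest derivative is of order 1).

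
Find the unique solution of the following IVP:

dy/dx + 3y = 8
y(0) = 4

General solution: y = 8/3 + Ce^(-3x)
Applying y(0) = 4: C = 4 - 8/3 = 4/3
Particular solution: y = 8/3 + (4/3)e^(-3x)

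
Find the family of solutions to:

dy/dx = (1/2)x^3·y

Separating variables and integrating:
ln|y| = x^4/8 + C

General solution: y = Ce^(x^4/8)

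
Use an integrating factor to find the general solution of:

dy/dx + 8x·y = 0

Using integrating factor method:

General solution: y = Ce^(-4x^2)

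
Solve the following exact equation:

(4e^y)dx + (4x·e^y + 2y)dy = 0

Verify exactness: ∂M/∂y = ∂N/∂x ✓
Find F(x,y) such that ∂F/∂x = M, ∂F/∂y = N
Solution: 4x·e^y + y² = C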